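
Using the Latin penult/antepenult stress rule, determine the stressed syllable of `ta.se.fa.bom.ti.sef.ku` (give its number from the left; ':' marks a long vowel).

Classical Latin: stress the penult if heavy (long vowel or closed), else the antepenult.
Weights: 5 ti L, 6 sef H, 7 ku L.
The penult (syllable 6, sef) is heavy, so it takes stress.
Stress on syllable 6: ta.se.fa.bom.ti.ˈsef.ku.

6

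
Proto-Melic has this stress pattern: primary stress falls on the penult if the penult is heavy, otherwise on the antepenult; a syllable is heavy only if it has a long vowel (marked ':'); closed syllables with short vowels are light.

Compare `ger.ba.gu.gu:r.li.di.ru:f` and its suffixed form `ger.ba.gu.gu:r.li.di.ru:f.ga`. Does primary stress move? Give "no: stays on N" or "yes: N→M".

yes: 5→7

Base `ger.ba.gu.gu:r.li.di.ru:f` (7 syllables):
  Weights: 5 li L, 6 di L, 7 ru:f H.
  The penult (syllable 6, di) is light, so stress falls on the antepenult (syllable 5, li).
  → primary stress on syllable 5.
Suffixed `ger.ba.gu.gu:r.li.di.ru:f.ga` (8 syllables):
  Weights: 6 di L, 7 ru:f H, 8 ga L.
  The penult (syllable 7, ru:f) is heavy, so it takes stress.
  → primary stress on syllable 7.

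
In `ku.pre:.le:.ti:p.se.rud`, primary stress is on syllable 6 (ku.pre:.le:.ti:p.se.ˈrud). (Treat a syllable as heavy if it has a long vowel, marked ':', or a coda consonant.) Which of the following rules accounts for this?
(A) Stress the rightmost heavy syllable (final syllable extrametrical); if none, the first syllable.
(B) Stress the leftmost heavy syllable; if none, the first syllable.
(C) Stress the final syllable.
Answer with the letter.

C

Rule A → syllable 4 (observed: 6).
Rule B → syllable 2 (observed: 6).
Rule C → syllable 6 ✓.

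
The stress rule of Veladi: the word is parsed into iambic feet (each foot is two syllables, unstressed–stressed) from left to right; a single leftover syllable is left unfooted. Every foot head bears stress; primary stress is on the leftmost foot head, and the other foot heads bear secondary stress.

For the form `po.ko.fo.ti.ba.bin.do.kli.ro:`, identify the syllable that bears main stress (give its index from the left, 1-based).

Parse left to right into iambic (σˈσ) feet: (po.ˈko) (fo.ˈti) (ba.ˈbin) (do.ˈkli) ro:. Syllable 9 is left unfooted.
Foot heads (stressed positions): 2, 4, 6, 8.
End Rule Leftmost: primary stress on the leftmost head = syllable 2.
Primary stress: syllable 2 → po.ˈko.fo.ti.ba.bin.do.kli.ro:.

2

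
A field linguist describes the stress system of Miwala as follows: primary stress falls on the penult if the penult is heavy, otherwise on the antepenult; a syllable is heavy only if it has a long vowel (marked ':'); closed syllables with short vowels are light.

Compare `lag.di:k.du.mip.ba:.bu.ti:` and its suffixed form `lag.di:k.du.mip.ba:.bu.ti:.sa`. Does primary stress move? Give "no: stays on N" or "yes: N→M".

yes: 5→7

Base `lag.di:k.du.mip.ba:.bu.ti:` (7 syllables):
  Weights: 5 ba: H, 6 bu L, 7 ti: H.
  The penult (syllable 6, bu) is light, so stress falls on the antepenult (syllable 5, ba:).
  → primary stress on syllable 5.
Suffixed `lag.di:k.du.mip.ba:.bu.ti:.sa` (8 syllables):
  Weights: 6 bu L, 7 ti: H, 8 sa L.
  The penult (syllable 7, ti:) is heavy, so it takes stress.
  → primary stress on syllable 7.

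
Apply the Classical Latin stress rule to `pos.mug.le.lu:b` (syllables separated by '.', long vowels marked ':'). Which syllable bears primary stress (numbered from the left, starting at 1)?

2

Classical Latin: stress the penult if heavy (long vowel or closed), else the antepenult.
Weights: 2 mug H, 3 le L, 4 lu:b H.
The penult (syllable 3, le) is light, so stress falls on the antepenult (syllable 2, mug).
Stress on syllable 2: pos.ˈmug.le.lu:b.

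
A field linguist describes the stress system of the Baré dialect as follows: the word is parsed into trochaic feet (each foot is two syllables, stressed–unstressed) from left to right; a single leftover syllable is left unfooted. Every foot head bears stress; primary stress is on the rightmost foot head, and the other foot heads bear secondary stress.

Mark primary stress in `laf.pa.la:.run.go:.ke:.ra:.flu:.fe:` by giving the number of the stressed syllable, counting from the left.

7

Parse left to right into trochaic (ˈσσ) feet: (ˈlaf.pa) (ˈla:.run) (ˈgo:.ke:) (ˈra:.flu:) fe:. Syllable 9 is left unfooted.
Foot heads (stressed positions): 1, 3, 5, 7.
End Rule Rightmost: primary stress on the rightmost head = syllable 7.
Primary stress: syllable 7 → laf.pa.la:.run.go:.ke:.ˈra:.flu:.fe:.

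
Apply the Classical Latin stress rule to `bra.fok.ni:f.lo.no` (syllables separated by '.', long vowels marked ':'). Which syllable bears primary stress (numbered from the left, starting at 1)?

3

Classical Latin: stress the penult if heavy (long vowel or closed), else the antepenult.
Weights: 3 ni:f H, 4 lo L, 5 no L.
The penult (syllable 4, lo) is light, so stress falls on the antepenult (syllable 3, ni:f).
Stress on syllable 3: bra.fok.ˈni:f.lo.no.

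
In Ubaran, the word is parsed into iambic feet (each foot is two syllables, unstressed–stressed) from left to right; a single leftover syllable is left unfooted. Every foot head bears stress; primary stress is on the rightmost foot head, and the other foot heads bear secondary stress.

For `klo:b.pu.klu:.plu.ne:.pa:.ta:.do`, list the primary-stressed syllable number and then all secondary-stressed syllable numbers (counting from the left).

Parse left to right into iambic (σˈσ) feet: (klo:b.ˈpu) (klu:.ˈplu) (ne:.ˈpa:) (ta:.ˈdo).
Foot heads (stressed positions): 2, 4, 6, 8.
End Rule Rightmost: primary stress on the rightmost head = syllable 8.
Secondary stress on 2, 4, 6: klo:b.ˌpu.klu:.ˌplu.ne:.ˌpa:.ta:.ˈdo.

primary 8, secondary 2, 4, 6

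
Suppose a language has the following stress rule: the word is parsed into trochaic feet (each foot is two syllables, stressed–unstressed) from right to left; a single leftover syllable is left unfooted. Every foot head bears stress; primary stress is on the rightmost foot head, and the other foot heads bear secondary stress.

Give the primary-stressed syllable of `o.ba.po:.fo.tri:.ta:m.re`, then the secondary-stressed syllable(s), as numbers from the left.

primary 6, secondary 2, 4

Parse right to left into trochaic (ˈσσ) feet: o (ˈba.po:) (ˈfo.tri:) (ˈta:m.re). Syllable 1 is left unfooted.
Foot heads (stressed positions): 2, 4, 6.
End Rule Rightmost: primary stress on the rightmost head = syllable 6.
Secondary stress on 2, 4: o.ˌba.po:.ˌfo.tri:.ˈta:m.re.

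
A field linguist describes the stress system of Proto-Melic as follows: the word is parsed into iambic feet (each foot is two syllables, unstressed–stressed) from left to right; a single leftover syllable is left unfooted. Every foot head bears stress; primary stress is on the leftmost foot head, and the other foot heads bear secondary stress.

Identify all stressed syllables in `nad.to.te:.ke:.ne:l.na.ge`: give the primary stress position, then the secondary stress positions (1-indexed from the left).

Parse left to right into iambic (σˈσ) feet: (nad.ˈto) (te:.ˈke:) (ne:l.ˈna) ge. Syllable 7 is left unfooted.
Foot heads (stressed positions): 2, 4, 6.
End Rule Leftmost: primary stress on the leftmost head = syllable 2.
Secondary stress on 4, 6: nad.ˈto.te:.ˌke:.ne:l.ˌna.ge.

primary 2, secondary 4, 6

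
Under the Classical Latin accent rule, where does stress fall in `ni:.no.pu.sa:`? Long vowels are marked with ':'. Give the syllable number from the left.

2

Classical Latin: stress the penult if heavy (long vowel or closed), else the antepenult.
Weights: 2 no L, 3 pu L, 4 sa: H.
The penult (syllable 3, pu) is light, so stress falls on the antepenult (syllable 2, no).
Stress on syllable 2: ni:.ˈno.pu.sa:.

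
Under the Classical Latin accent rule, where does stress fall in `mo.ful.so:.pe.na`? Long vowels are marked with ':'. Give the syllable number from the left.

Classical Latin: stress the penult if heavy (long vowel or closed), else the antepenult.
Weights: 3 so: H, 4 pe L, 5 na L.
The penult (syllable 4, pe) is light, so stress falls on the antepenult (syllable 3, so:).
Stress on syllable 3: mo.ful.ˈso:.pe.na.

3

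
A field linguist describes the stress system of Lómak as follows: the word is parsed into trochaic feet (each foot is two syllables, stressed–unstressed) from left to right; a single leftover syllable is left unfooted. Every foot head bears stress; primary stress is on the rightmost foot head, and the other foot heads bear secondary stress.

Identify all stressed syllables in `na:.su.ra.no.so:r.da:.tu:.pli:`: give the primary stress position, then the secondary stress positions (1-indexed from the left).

primary 7, secondary 1, 3, 5

Parse left to right into trochaic (ˈσσ) feet: (ˈna:.su) (ˈra.no) (ˈso:r.da:) (ˈtu:.pli:).
Foot heads (stressed positions): 1, 3, 5, 7.
End Rule Rightmost: primary stress on the rightmost head = syllable 7.
Secondary stress on 1, 3, 5: ˌna:.su.ˌra.no.ˌso:r.da:.ˈtu:.pli:.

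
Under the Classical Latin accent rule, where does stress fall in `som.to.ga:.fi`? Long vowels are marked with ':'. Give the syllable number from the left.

Classical Latin: stress the penult if heavy (long vowel or closed), else the antepenult.
Weights: 2 to L, 3 ga: H, 4 fi L.
The penult (syllable 3, ga:) is heavy, so it takes stress.
Stress on syllable 3: som.to.ˈga:.fi.

3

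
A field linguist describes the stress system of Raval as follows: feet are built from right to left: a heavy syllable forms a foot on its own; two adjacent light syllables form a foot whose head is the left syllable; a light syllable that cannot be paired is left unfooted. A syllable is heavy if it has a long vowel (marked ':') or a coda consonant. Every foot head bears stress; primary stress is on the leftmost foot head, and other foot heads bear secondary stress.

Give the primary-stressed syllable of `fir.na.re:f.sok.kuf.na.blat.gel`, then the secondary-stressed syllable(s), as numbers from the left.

Weights: 1 fir H, 2 na L, 3 re:f H, 4 sok H, 5 kuf H, 6 na L, 7 blat H, 8 gel H.
Parse right to left (heavy = foot alone; LL = one foot; stranded L unfooted): (ˈfir) na (ˈre:f) (ˈsok) (ˈkuf) na (ˈblat) (ˈgel).
Foot heads: 1, 3, 4, 5, 7, 8.
Primary stress on the leftmost head = syllable 1.
Secondary stress on 3, 4, 5, 7, 8: ˈfir.na.ˌre:f.ˌsok.ˌkuf.na.ˌblat.ˌgel.

primary 1, secondary 3, 4, 5, 7, 8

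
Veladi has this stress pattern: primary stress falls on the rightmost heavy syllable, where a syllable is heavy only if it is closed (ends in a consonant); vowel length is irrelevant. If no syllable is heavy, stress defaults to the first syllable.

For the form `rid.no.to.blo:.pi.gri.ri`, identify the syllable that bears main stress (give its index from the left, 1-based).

Weights: 1 rid H, 2 no L, 3 to L, 4 blo: L, 5 pi L, 6 gri L, 7 ri L.
Heavy syllables in the domain: 1. The rightmost is syllable 1 (rid).
Primary stress: syllable 1 → ˈrid.no.to.blo:.pi.gri.ri.

1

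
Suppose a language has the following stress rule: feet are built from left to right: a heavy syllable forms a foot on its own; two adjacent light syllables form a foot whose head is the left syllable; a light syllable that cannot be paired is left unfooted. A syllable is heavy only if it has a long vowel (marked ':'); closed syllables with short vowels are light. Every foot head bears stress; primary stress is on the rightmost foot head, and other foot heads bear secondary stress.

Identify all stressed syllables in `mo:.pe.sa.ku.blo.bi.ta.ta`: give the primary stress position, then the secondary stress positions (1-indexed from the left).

primary 6, secondary 1, 2, 4

Weights: 1 mo: H, 2 pe L, 3 sa L, 4 ku L, 5 blo L, 6 bi L, 7 ta L, 8 ta L.
Parse left to right (heavy = foot alone; LL = one foot; stranded L unfooted): (ˈmo:) (ˈpe.sa) (ˈku.blo) (ˈbi.ta) ta.
Foot heads: 1, 2, 4, 6.
Primary stress on the rightmost head = syllable 6.
Secondary stress on 1, 2, 4: ˌmo:.ˌpe.sa.ˌku.blo.ˈbi.ta.ta.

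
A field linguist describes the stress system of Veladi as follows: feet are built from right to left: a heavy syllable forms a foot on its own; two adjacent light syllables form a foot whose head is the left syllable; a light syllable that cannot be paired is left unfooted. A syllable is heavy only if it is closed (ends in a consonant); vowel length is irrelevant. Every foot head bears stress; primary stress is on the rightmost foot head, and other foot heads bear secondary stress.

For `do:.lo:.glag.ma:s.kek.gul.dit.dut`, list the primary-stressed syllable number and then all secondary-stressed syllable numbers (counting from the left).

primary 8, secondary 1, 3, 4, 5, 6, 7

Weights: 1 do: L, 2 lo: L, 3 glag H, 4 ma:s H, 5 kek H, 6 gul H, 7 dit H, 8 dut H.
Parse right to left (heavy = foot alone; LL = one foot; stranded L unfooted): (ˈdo:.lo:) (ˈglag) (ˈma:s) (ˈkek) (ˈgul) (ˈdit) (ˈdut).
Foot heads: 1, 3, 4, 5, 6, 7, 8.
Primary stress on the rightmost head = syllable 8.
Secondary stress on 1, 3, 4, 5, 6, 7: ˌdo:.lo:.ˌglag.ˌma:s.ˌkek.ˌgul.ˌdit.ˈdut.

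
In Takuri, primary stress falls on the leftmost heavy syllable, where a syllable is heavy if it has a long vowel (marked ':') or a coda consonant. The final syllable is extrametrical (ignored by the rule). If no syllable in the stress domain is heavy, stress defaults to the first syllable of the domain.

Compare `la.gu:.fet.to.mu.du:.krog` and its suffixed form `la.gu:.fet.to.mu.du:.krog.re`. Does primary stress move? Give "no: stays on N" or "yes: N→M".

no: stays on 2

Base `la.gu:.fet.to.mu.du:.krog` (7 syllables):
  The final syllable (7, krog) is extrametrical; the stress domain is syllables 1–6.
  Weights: 1 la L, 2 gu: H, 3 fet H, 4 to L, 5 mu L, 6 du: H.
  Heavy syllables in the domain: 2, 3, 6. The leftmost is syllable 2 (gu:).
  → primary stress on syllable 2.
Suffixed `la.gu:.fet.to.mu.du:.krog.re` (8 syllables):
  The final syllable (8, re) is extrametrical; the stress domain is syllables 1–7.
  Weights: 1 la L, 2 gu: H, 3 fet H, 4 to L, 5 mu L, 6 du: H, 7 krog H.
  Heavy syllables in the domain: 2, 3, 6, 7. The leftmost is syllable 2 (gu:).
  → primary stress on syllable 2.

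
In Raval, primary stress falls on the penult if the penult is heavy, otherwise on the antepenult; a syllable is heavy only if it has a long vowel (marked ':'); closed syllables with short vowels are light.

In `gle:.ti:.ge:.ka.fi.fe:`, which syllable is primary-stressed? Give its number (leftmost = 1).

4

Weights: 4 ka L, 5 fi L, 6 fe: H.
The penult (syllable 5, fi) is light, so stress falls on the antepenult (syllable 4, ka).
Primary stress: syllable 4 → gle:.ti:.ge:.ˈka.fi.fe:.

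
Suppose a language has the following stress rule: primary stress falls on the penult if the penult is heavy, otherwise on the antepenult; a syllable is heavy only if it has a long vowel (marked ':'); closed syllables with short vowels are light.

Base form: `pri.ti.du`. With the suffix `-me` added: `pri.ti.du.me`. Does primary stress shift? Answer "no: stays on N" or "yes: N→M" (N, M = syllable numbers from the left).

yes: 1→2

Base `pri.ti.du` (3 syllables):
  Weights: 1 pri L, 2 ti L, 3 du L.
  The penult (syllable 2, ti) is light, so stress falls on the antepenult (syllable 1, pri).
  → primary stress on syllable 1.
Suffixed `pri.ti.du.me` (4 syllables):
  Weights: 2 ti L, 3 du L, 4 me L.
  The penult (syllable 3, du) is light, so stress falls on the antepenult (syllable 2, ti).
  → primary stress on syllable 2.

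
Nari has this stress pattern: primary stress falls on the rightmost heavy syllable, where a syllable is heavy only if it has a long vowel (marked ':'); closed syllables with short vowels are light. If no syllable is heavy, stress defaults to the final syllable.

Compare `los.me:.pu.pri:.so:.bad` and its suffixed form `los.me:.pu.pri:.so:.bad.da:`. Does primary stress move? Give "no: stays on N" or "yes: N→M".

yes: 5→7

Base `los.me:.pu.pri:.so:.bad` (6 syllables):
  Weights: 1 los L, 2 me: H, 3 pu L, 4 pri: H, 5 so: H, 6 bad L.
  Heavy syllables in the domain: 2, 4, 5. The rightmost is syllable 5 (so:).
  → primary stress on syllable 5.
Suffixed `los.me:.pu.pri:.so:.bad.da:` (7 syllables):
  Weights: 1 los L, 2 me: H, 3 pu L, 4 pri: H, 5 so: H, 6 bad L, 7 da: H.
  Heavy syllables in the domain: 2, 4, 5, 7. The rightmost is syllable 7 (da:).
  → primary stress on syllable 7.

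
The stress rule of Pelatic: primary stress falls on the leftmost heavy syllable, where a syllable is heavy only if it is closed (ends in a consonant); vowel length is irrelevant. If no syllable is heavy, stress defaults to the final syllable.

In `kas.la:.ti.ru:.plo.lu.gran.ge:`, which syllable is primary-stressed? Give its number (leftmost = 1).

Weights: 1 kas H, 2 la: L, 3 ti L, 4 ru: L, 5 plo L, 6 lu L, 7 gran H, 8 ge: L.
Heavy syllables in the domain: 1, 7. The leftmost is syllable 1 (kas).
Primary stress: syllable 1 → ˈkas.la:.ti.ru:.plo.lu.gran.ge:.

1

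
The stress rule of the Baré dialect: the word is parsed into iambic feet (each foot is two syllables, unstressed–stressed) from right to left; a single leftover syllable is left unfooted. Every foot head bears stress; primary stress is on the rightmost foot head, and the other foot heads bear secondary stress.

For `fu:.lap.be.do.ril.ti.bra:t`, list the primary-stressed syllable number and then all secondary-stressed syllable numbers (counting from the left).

Parse right to left into iambic (σˈσ) feet: fu: (lap.ˈbe) (do.ˈril) (ti.ˈbra:t). Syllable 1 is left unfooted.
Foot heads (stressed positions): 3, 5, 7.
End Rule Rightmost: primary stress on the rightmost head = syllable 7.
Secondary stress on 3, 5: fu:.lap.ˌbe.do.ˌril.ti.ˈbra:t.

primary 7, secondary 3, 5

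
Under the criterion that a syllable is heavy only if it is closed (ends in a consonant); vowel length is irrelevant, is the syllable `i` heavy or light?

light

`i`: short vowel, open (no coda). Open (no coda) → light.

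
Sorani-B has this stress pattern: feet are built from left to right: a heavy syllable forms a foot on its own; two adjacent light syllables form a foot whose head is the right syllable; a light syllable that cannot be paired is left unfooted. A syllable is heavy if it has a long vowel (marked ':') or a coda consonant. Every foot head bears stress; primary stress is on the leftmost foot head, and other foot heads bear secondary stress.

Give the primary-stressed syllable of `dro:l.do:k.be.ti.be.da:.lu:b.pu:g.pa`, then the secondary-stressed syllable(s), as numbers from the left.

primary 1, secondary 2, 4, 6, 7, 8

Weights: 1 dro:l H, 2 do:k H, 3 be L, 4 ti L, 5 be L, 6 da: H, 7 lu:b H, 8 pu:g H, 9 pa L.
Parse left to right (heavy = foot alone; LL = one foot; stranded L unfooted): (ˈdro:l) (ˈdo:k) (be.ˈti) be (ˈda:) (ˈlu:b) (ˈpu:g) pa.
Foot heads: 1, 2, 4, 6, 7, 8.
Primary stress on the leftmost head = syllable 1.
Secondary stress on 2, 4, 6, 7, 8: ˈdro:l.ˌdo:k.be.ˌti.be.ˌda:.ˌlu:b.ˌpu:g.pa.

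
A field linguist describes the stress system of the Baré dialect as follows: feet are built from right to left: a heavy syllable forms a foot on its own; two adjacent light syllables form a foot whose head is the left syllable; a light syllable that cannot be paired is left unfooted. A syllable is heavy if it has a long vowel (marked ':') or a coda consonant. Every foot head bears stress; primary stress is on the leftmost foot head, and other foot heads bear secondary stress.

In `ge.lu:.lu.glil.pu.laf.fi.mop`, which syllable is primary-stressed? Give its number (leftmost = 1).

Weights: 1 ge L, 2 lu: H, 3 lu L, 4 glil H, 5 pu L, 6 laf H, 7 fi L, 8 mop H.
Parse right to left (heavy = foot alone; LL = one foot; stranded L unfooted): ge (ˈlu:) lu (ˈglil) pu (ˈlaf) fi (ˈmop).
Foot heads: 2, 4, 6, 8.
Primary stress on the leftmost head = syllable 2.
Primary stress: syllable 2 → ge.ˈlu:.lu.glil.pu.laf.fi.mop.

2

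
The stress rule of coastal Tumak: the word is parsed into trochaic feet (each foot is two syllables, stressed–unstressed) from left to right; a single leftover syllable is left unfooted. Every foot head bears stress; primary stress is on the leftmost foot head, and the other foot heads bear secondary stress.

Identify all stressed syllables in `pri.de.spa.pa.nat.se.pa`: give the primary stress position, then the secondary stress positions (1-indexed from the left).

primary 1, secondary 3, 5

Parse left to right into trochaic (ˈσσ) feet: (ˈpri.de) (ˈspa.pa) (ˈnat.se) pa. Syllable 7 is left unfooted.
Foot heads (stressed positions): 1, 3, 5.
End Rule Leftmost: primary stress on the leftmost head = syllable 1.
Secondary stress on 3, 5: ˈpri.de.ˌspa.pa.ˌnat.se.pa.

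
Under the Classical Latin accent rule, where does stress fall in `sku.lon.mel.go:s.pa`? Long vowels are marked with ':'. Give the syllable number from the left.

4

Classical Latin: stress the penult if heavy (long vowel or closed), else the antepenult.
Weights: 3 mel H, 4 go:s H, 5 pa L.
The penult (syllable 4, go:s) is heavy, so it takes stress.
Stress on syllable 4: sku.lon.mel.ˈgo:s.pa.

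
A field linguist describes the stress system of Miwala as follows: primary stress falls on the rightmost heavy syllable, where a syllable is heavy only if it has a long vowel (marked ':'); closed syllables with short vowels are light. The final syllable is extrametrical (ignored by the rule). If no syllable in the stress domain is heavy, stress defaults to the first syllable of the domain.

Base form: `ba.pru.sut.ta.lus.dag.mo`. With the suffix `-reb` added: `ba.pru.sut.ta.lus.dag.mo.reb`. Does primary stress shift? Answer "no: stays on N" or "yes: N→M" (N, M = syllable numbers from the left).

no: stays on 1

Base `ba.pru.sut.ta.lus.dag.mo` (7 syllables):
  The final syllable (7, mo) is extrametrical; the stress domain is syllables 1–6.
  Weights: 1 ba L, 2 pru L, 3 sut L, 4 ta L, 5 lus L, 6 dag L.
  No heavy syllable in the domain; default to the first syllable of the domain = syllable 1.
  → primary stress on syllable 1.
Suffixed `ba.pru.sut.ta.lus.dag.mo.reb` (8 syllables):
  The final syllable (8, reb) is extrametrical; the stress domain is syllables 1–7.
  Weights: 1 ba L, 2 pru L, 3 sut L, 4 ta L, 5 lus L, 6 dag L, 7 mo L.
  No heavy syllable in the domain; default to the first syllable of the domain = syllable 1.
  → primary stress on syllable 1.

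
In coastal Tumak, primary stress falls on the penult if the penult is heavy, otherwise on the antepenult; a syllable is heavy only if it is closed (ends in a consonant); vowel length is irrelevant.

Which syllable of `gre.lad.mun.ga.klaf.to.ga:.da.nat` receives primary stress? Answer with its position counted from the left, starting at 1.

Weights: 7 ga: L, 8 da L, 9 nat H.
The penult (syllable 8, da) is light, so stress falls on the antepenult (syllable 7, ga:).
Primary stress: syllable 7 → gre.lad.mun.ga.klaf.to.ˈga:.da.nat.

7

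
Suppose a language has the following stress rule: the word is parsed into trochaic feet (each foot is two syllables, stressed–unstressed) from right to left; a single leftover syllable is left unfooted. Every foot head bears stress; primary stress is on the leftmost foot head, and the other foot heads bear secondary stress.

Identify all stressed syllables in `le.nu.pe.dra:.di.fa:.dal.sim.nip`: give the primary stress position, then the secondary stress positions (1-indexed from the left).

primary 2, secondary 4, 6, 8

Parse right to left into trochaic (ˈσσ) feet: le (ˈnu.pe) (ˈdra:.di) (ˈfa:.dal) (ˈsim.nip). Syllable 1 is left unfooted.
Foot heads (stressed positions): 2, 4, 6, 8.
End Rule Leftmost: primary stress on the leftmost head = syllable 2.
Secondary stress on 4, 6, 8: le.ˈnu.pe.ˌdra:.di.ˌfa:.dal.ˌsim.nip.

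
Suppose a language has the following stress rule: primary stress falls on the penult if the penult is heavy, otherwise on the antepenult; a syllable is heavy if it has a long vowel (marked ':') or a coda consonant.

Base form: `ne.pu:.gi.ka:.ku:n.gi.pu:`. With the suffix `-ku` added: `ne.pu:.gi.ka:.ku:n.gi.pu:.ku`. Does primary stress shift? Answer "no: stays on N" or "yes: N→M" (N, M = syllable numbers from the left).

yes: 5→7

Base `ne.pu:.gi.ka:.ku:n.gi.pu:` (7 syllables):
  Weights: 5 ku:n H, 6 gi L, 7 pu: H.
  The penult (syllable 6, gi) is light, so stress falls on the antepenult (syllable 5, ku:n).
  → primary stress on syllable 5.
Suffixed `ne.pu:.gi.ka:.ku:n.gi.pu:.ku` (8 syllables):
  Weights: 6 gi L, 7 pu: H, 8 ku L.
  The penult (syllable 7, pu:) is heavy, so it takes stress.
  → primary stress on syllable 7.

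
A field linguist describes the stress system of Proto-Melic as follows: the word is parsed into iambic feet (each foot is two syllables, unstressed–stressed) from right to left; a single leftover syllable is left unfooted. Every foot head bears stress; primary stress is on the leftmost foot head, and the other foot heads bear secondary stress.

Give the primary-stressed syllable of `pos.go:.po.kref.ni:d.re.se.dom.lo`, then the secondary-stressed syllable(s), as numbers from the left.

primary 3, secondary 5, 7, 9

Parse right to left into iambic (σˈσ) feet: pos (go:.ˈpo) (kref.ˈni:d) (re.ˈse) (dom.ˈlo). Syllable 1 is left unfooted.
Foot heads (stressed positions): 3, 5, 7, 9.
End Rule Leftmost: primary stress on the leftmost head = syllable 3.
Secondary stress on 5, 7, 9: pos.go:.ˈpo.kref.ˌni:d.re.ˌse.dom.ˌlo.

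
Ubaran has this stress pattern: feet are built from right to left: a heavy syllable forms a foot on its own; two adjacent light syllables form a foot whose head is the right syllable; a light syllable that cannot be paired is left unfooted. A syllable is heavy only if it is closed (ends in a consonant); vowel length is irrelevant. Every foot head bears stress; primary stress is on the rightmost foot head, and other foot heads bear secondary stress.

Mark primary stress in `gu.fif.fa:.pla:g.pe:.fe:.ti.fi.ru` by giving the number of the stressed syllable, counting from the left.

9

Weights: 1 gu L, 2 fif H, 3 fa: L, 4 pla:g H, 5 pe: L, 6 fe: L, 7 ti L, 8 fi L, 9 ru L.
Parse right to left (heavy = foot alone; LL = one foot; stranded L unfooted): gu (ˈfif) fa: (ˈpla:g) pe: (fe:.ˈti) (fi.ˈru).
Foot heads: 2, 4, 7, 9.
Primary stress on the rightmost head = syllable 9.
Primary stress: syllable 9 → gu.fif.fa:.pla:g.pe:.fe:.ti.fi.ˈru.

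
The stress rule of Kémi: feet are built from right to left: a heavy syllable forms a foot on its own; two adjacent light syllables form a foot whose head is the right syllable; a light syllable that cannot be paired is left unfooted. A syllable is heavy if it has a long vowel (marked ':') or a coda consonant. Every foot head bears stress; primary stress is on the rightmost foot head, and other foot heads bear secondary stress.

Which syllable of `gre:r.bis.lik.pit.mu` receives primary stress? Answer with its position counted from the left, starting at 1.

Weights: 1 gre:r H, 2 bis H, 3 lik H, 4 pit H, 5 mu L.
Parse right to left (heavy = foot alone; LL = one foot; stranded L unfooted): (ˈgre:r) (ˈbis) (ˈlik) (ˈpit) mu.
Foot heads: 1, 2, 3, 4.
Primary stress on the rightmost head = syllable 4.
Primary stress: syllable 4 → gre:r.bis.lik.ˈpit.mu.

4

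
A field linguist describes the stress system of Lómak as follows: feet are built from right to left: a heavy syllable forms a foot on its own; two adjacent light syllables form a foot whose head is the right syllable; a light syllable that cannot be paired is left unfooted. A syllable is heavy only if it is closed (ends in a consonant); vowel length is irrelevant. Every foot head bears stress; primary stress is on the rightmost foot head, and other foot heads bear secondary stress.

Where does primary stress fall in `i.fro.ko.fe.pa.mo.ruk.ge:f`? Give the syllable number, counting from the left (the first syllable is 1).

8

Weights: 1 i L, 2 fro L, 3 ko L, 4 fe L, 5 pa L, 6 mo L, 7 ruk H, 8 ge:f H.
Parse right to left (heavy = foot alone; LL = one foot; stranded L unfooted): (i.ˈfro) (ko.ˈfe) (pa.ˈmo) (ˈruk) (ˈge:f).
Foot heads: 2, 4, 6, 7, 8.
Primary stress on the rightmost head = syllable 8.
Primary stress: syllable 8 → i.fro.ko.fe.pa.mo.ruk.ˈge:f.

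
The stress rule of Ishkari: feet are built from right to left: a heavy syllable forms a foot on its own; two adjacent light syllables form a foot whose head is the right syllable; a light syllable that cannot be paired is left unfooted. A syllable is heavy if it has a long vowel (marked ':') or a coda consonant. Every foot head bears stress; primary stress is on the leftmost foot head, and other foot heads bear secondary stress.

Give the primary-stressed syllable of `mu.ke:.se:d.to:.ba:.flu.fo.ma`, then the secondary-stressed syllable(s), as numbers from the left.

Weights: 1 mu L, 2 ke: H, 3 se:d H, 4 to: H, 5 ba: H, 6 flu L, 7 fo L, 8 ma L.
Parse right to left (heavy = foot alone; LL = one foot; stranded L unfooted): mu (ˈke:) (ˈse:d) (ˈto:) (ˈba:) flu (fo.ˈma).
Foot heads: 2, 3, 4, 5, 8.
Primary stress on the leftmost head = syllable 2.
Secondary stress on 3, 4, 5, 8: mu.ˈke:.ˌse:d.ˌto:.ˌba:.flu.fo.ˌma.

primary 2, secondary 3, 4, 5, 8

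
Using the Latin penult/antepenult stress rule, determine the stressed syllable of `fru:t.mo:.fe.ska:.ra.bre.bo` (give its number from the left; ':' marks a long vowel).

5

Classical Latin: stress the penult if heavy (long vowel or closed), else the antepenult.
Weights: 5 ra L, 6 bre L, 7 bo L.
The penult (syllable 6, bre) is light, so stress falls on the antepenult (syllable 5, ra).
Stress on syllable 5: fru:t.mo:.fe.ska:.ˈra.bre.bo.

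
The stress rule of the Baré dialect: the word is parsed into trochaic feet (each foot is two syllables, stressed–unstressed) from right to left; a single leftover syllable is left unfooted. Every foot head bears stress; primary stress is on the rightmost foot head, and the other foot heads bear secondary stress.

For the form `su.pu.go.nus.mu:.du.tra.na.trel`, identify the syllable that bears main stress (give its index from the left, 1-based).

Parse right to left into trochaic (ˈσσ) feet: su (ˈpu.go) (ˈnus.mu:) (ˈdu.tra) (ˈna.trel). Syllable 1 is left unfooted.
Foot heads (stressed positions): 2, 4, 6, 8.
End Rule Rightmost: primary stress on the rightmost head = syllable 8.
Primary stress: syllable 8 → su.pu.go.nus.mu:.du.tra.ˈna.trel.

8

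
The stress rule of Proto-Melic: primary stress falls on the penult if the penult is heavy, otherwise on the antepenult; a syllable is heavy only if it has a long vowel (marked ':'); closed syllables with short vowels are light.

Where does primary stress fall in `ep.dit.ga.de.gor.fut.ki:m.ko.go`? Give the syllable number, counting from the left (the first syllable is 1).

Weights: 7 ki:m H, 8 ko L, 9 go L.
The penult (syllable 8, ko) is light, so stress falls on the antepenult (syllable 7, ki:m).
Primary stress: syllable 7 → ep.dit.ga.de.gor.fut.ˈki:m.ko.go.

7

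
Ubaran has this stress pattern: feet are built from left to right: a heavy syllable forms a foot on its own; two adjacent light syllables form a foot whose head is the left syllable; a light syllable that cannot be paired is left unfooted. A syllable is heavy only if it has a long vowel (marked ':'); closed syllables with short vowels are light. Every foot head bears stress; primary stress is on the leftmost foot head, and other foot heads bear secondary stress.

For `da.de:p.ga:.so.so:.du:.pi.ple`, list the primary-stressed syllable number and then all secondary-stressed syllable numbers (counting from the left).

Weights: 1 da L, 2 de:p H, 3 ga: H, 4 so L, 5 so: H, 6 du: H, 7 pi L, 8 ple L.
Parse left to right (heavy = foot alone; LL = one foot; stranded L unfooted): da (ˈde:p) (ˈga:) so (ˈso:) (ˈdu:) (ˈpi.ple).
Foot heads: 2, 3, 5, 6, 7.
Primary stress on the leftmost head = syllable 2.
Secondary stress on 3, 5, 6, 7: da.ˈde:p.ˌga:.so.ˌso:.ˌdu:.ˌpi.ple.

primary 2, secondary 3, 5, 6, 7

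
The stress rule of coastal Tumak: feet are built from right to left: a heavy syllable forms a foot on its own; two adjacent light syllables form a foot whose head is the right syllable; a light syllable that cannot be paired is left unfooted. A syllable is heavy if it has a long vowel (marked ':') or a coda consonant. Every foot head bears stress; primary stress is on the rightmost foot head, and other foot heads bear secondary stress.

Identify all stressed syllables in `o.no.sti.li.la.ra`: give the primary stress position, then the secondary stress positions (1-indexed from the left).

Weights: 1 o L, 2 no L, 3 sti L, 4 li L, 5 la L, 6 ra L.
Parse right to left (heavy = foot alone; LL = one foot; stranded L unfooted): (o.ˈno) (sti.ˈli) (la.ˈra).
Foot heads: 2, 4, 6.
Primary stress on the rightmost head = syllable 6.
Secondary stress on 2, 4: o.ˌno.sti.ˌli.la.ˈra.

primary 6, secondary 2, 4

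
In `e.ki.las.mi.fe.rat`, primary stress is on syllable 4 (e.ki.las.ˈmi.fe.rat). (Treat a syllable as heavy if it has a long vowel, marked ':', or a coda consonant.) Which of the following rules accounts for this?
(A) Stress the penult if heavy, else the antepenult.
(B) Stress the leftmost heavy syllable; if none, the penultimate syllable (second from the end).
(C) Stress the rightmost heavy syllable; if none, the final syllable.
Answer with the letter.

Rule A → syllable 4 ✓.
Rule B → syllable 3 (observed: 4).
Rule C → syllable 6 (observed: 4).

A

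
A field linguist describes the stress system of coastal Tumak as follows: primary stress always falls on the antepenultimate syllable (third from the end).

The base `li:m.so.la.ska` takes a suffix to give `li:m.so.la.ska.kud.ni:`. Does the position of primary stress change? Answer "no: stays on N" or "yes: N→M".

Base `li:m.so.la.ska` (4 syllables):
  The word has 4 syllables; the antepenultimate syllable (third from the end) is syllable 2 (so).
  → primary stress on syllable 2.
Suffixed `li:m.so.la.ska.kud.ni:` (6 syllables):
  The word has 6 syllables; the antepenultimate syllable (third from the end) is syllable 4 (ska).
  → primary stress on syllable 4.

yes: 2→4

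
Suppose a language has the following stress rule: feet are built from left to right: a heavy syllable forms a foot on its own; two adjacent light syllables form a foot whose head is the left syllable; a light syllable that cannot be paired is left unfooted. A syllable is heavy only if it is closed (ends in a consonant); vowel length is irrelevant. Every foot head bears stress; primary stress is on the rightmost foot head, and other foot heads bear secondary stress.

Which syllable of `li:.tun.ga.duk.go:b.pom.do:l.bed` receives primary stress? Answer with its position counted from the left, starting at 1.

Weights: 1 li: L, 2 tun H, 3 ga L, 4 duk H, 5 go:b H, 6 pom H, 7 do:l H, 8 bed H.
Parse left to right (heavy = foot alone; LL = one foot; stranded L unfooted): li: (ˈtun) ga (ˈduk) (ˈgo:b) (ˈpom) (ˈdo:l) (ˈbed).
Foot heads: 2, 4, 5, 6, 7, 8.
Primary stress on the rightmost head = syllable 8.
Primary stress: syllable 8 → li:.tun.ga.duk.go:b.pom.do:l.ˈbed.

8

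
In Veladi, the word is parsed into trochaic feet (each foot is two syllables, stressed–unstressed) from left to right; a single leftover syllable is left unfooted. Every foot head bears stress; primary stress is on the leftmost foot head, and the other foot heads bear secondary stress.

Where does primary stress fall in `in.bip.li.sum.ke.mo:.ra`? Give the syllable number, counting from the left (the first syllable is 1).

1

Parse left to right into trochaic (ˈσσ) feet: (ˈin.bip) (ˈli.sum) (ˈke.mo:) ra. Syllable 7 is left unfooted.
Foot heads (stressed positions): 1, 3, 5.
End Rule Leftmost: primary stress on the leftmost head = syllable 1.
Primary stress: syllable 1 → ˈin.bip.li.sum.ke.mo:.ra.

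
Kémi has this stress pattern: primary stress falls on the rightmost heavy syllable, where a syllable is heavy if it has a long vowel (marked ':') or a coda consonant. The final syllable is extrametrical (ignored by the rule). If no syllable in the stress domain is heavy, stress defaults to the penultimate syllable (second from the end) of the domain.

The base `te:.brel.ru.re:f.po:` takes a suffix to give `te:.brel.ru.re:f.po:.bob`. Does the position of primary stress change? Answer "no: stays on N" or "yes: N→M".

Base `te:.brel.ru.re:f.po:` (5 syllables):
  The final syllable (5, po:) is extrametrical; the stress domain is syllables 1–4.
  Weights: 1 te: H, 2 brel H, 3 ru L, 4 re:f H.
  Heavy syllables in the domain: 1, 2, 4. The rightmost is syllable 4 (re:f).
  → primary stress on syllable 4.
Suffixed `te:.brel.ru.re:f.po:.bob` (6 syllables):
  The final syllable (6, bob) is extrametrical; the stress domain is syllables 1–5.
  Weights: 1 te: H, 2 brel H, 3 ru L, 4 re:f H, 5 po: H.
  Heavy syllables in the domain: 1, 2, 4, 5. The rightmost is syllable 5 (po:).
  → primary stress on syllable 5.

yes: 4→5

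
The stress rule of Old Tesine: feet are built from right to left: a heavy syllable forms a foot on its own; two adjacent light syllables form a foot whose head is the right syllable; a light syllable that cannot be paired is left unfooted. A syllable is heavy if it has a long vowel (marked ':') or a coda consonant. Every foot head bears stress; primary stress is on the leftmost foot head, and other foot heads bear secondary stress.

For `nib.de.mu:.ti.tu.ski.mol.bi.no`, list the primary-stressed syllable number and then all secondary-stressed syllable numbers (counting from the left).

primary 1, secondary 3, 6, 7, 9

Weights: 1 nib H, 2 de L, 3 mu: H, 4 ti L, 5 tu L, 6 ski L, 7 mol H, 8 bi L, 9 no L.
Parse right to left (heavy = foot alone; LL = one foot; stranded L unfooted): (ˈnib) de (ˈmu:) ti (tu.ˈski) (ˈmol) (bi.ˈno).
Foot heads: 1, 3, 6, 7, 9.
Primary stress on the leftmost head = syllable 1.
Secondary stress on 3, 6, 7, 9: ˈnib.de.ˌmu:.ti.tu.ˌski.ˌmol.bi.ˌno.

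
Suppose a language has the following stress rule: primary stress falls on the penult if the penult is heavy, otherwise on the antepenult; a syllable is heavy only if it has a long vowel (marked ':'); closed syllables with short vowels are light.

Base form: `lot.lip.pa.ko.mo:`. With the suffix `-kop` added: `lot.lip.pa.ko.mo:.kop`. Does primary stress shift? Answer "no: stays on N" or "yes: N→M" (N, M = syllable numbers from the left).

Base `lot.lip.pa.ko.mo:` (5 syllables):
  Weights: 3 pa L, 4 ko L, 5 mo: H.
  The penult (syllable 4, ko) is light, so stress falls on the antepenult (syllable 3, pa).
  → primary stress on syllable 3.
Suffixed `lot.lip.pa.ko.mo:.kop` (6 syllables):
  Weights: 4 ko L, 5 mo: H, 6 kop L.
  The penult (syllable 5, mo:) is heavy, so it takes stress.
  → primary stress on syllable 5.

yes: 3→5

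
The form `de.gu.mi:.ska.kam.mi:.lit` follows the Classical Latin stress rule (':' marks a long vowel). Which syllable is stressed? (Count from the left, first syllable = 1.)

Classical Latin: stress the penult if heavy (long vowel or closed), else the antepenult.
Weights: 5 kam H, 6 mi: H, 7 lit H.
The penult (syllable 6, mi:) is heavy, so it takes stress.
Stress on syllable 6: de.gu.mi:.ska.kam.ˈmi:.lit.

6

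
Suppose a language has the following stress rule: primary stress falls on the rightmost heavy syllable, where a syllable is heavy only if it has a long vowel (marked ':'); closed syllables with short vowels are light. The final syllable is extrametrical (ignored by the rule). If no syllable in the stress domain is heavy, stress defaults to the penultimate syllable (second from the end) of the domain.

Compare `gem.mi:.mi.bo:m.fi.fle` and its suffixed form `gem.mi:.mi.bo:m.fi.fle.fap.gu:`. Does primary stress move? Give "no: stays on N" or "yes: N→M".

no: stays on 4

Base `gem.mi:.mi.bo:m.fi.fle` (6 syllables):
  The final syllable (6, fle) is extrametrical; the stress domain is syllables 1–5.
  Weights: 1 gem L, 2 mi: H, 3 mi L, 4 bo:m H, 5 fi L.
  Heavy syllables in the domain: 2, 4. The rightmost is syllable 4 (bo:m).
  → primary stress on syllable 4.
Suffixed `gem.mi:.mi.bo:m.fi.fle.fap.gu:` (8 syllables):
  The final syllable (8, gu:) is extrametrical; the stress domain is syllables 1–7.
  Weights: 1 gem L, 2 mi: H, 3 mi L, 4 bo:m H, 5 fi L, 6 fle L, 7 fap L.
  Heavy syllables in the domain: 2, 4. The rightmost is syllable 4 (bo:m).
  → primary stress on syllable 4.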